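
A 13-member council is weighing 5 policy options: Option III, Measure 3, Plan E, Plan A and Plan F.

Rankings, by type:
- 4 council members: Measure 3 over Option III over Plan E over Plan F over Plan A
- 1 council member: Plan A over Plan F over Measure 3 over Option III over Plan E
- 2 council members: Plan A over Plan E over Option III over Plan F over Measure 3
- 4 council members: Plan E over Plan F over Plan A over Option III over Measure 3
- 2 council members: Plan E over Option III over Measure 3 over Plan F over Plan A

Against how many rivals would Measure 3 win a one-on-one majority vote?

Measure 3 against each rival (13 council members):
Measure 3 vs Option III: 5 to 8, Option III.
Measure 3 vs Plan E: Measure 3 is ranked higher on 4+1 = 5 ballots, Plan E on 8. Plan E wins 8–5.
Measure 3 vs Plan A: Plan A, 7–6.
Measure 3 vs Plan F: 4+2 = 6 for Measure 3, 7 for Plan F — Plan F by 7–6.
Measure 3 beats no one; loses to Option III, Plan E, Plan A, Plan F — 0 pairwise wins.

0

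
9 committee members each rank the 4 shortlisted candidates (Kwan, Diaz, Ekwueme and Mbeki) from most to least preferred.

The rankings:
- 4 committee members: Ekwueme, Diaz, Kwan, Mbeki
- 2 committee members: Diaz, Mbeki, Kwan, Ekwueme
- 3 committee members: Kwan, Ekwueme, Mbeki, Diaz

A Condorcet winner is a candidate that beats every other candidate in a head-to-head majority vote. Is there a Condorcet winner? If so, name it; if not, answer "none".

none

Pairwise majorities:
Kwan–Diaz: Diaz 6–3.
Kwan vs Ekwueme: Kwan wins 5–4.
Kwan–Mbeki: Kwan 7–2.
Diaz vs Ekwueme: Ekwueme, 7–2.
Diaz vs Mbeki: 6 to 3, Diaz.
Ekwueme–Mbeki: Ekwueme 7–2.
No candidate is unbeaten: Kwan loses to Diaz; Diaz loses to Ekwueme; Ekwueme loses to Kwan; Mbeki loses to Kwan. In particular Kwan → Ekwueme → Diaz → Kwan is a majority cycle — no Condorcet winner exists.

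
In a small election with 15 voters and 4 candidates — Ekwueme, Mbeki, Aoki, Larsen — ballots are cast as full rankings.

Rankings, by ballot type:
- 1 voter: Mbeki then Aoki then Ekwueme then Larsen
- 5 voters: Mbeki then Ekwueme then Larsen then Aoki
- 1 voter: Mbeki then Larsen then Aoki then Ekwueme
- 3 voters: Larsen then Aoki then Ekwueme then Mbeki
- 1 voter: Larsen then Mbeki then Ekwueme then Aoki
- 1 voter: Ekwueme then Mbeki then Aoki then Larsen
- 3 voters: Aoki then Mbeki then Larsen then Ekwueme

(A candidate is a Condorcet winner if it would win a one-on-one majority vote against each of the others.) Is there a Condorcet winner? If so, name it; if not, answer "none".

Mbeki

Pairwise majorities:
Ekwueme vs Mbeki: 3+1 = 4 for Ekwueme, 11 for Mbeki — Mbeki by 11–4.
Ekwueme vs Aoki: 7 to 8, Aoki.
Ekwueme vs Larsen: 7 to 8, Larsen.
Mbeki vs Aoki: 9 to 6, Mbeki.
Mbeki vs Larsen: 1+5+1+1+3 = 11 for Mbeki, 4 for Larsen — Mbeki by 11–4.
Aoki vs Larsen: 5 to 10, Larsen.
Mbeki wins every pairwise contest, so Mbeki is the Condorcet winner.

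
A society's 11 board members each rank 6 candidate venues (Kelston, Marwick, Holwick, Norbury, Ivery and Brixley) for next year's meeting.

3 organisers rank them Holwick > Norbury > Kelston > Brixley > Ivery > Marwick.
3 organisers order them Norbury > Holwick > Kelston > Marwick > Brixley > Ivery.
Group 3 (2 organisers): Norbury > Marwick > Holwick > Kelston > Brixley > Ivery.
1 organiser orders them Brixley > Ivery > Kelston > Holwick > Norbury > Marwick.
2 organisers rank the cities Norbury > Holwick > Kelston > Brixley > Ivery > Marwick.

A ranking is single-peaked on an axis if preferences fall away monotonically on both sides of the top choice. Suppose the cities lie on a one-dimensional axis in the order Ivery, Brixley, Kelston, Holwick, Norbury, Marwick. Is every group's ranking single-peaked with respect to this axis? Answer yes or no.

yes

Axis positions: Ivery=1, Brixley=2, Kelston=3, Holwick=4, Norbury=5, Marwick=6.
Group 1 (peak Holwick at position 4): ranking walks positions 4-5-3-2-1-6, expanding outward from the peak — single-peaked.
Group 2 (peak Norbury at position 5): ranking walks positions 5-4-3-6-2-1, expanding outward from the peak — single-peaked.
Group 3 (peak Norbury at position 5): ranking walks positions 5-6-4-3-2-1, expanding outward from the peak — single-peaked.
Group 4 (peak Brixley at position 2): ranking walks positions 2-1-3-4-5-6, expanding outward from the peak — single-peaked.
Group 5 (peak Norbury at position 5): ranking walks positions 5-4-3-2-1-6, expanding outward from the peak — single-peaked.
Every ranking is single-peaked on this axis.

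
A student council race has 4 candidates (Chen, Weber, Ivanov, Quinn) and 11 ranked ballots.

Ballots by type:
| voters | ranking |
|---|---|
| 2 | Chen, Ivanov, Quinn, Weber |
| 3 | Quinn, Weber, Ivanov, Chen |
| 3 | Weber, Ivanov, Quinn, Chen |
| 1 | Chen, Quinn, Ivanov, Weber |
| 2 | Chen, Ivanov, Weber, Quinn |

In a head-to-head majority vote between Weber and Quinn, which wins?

Quinn

Ballots ranking Weber above Quinn: 3 + 2 = 5.
Ballots ranking Quinn above Weber: 11 − 5 = 6.
Quinn wins the head-to-head 6–5.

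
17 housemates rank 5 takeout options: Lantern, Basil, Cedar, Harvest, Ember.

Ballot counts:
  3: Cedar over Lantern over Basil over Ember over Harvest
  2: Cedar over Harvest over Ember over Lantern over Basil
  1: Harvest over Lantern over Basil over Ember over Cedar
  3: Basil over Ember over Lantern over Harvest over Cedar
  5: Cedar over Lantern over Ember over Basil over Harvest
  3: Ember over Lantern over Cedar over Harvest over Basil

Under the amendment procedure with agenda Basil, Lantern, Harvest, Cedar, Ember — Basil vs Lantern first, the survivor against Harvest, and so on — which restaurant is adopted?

Cedar

Round 1: Basil vs Lantern — 3–14, Lantern advances.
Round 2: Lantern vs Harvest — 14–3, Lantern advances.
Round 3: Lantern vs Cedar — 7–10, Cedar advances.
Round 4: Cedar vs Ember — 10–7, Cedar advances.
The agenda winner is Cedar.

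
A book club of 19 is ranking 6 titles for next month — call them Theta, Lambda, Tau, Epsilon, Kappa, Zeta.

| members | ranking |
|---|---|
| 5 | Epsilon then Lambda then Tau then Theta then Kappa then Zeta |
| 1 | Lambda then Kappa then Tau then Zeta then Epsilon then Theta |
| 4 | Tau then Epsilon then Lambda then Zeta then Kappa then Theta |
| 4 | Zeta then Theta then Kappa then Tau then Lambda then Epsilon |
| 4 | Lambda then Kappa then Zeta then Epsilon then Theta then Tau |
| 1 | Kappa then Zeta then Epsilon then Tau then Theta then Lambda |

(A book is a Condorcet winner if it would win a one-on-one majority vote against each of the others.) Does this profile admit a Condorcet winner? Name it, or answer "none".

Pairwise majorities:
Theta vs Lambda: Lambda wins 14–5.
Theta vs Tau: Tau wins 11–8.
Theta vs Epsilon: Theta preferred on 4 ballots; Epsilon wins 15–4.
Theta–Kappa: Kappa 10–9.
Theta vs Zeta: Theta is ranked higher on 5 ballots, Zeta on 14. Zeta wins 14–5.
Lambda vs Tau: Lambda, 10–9.
Lambda–Epsilon: Epsilon 10–9.
Lambda vs Kappa: 14 to 5, Lambda.
Lambda vs Zeta: Lambda is ranked higher on 5+1+4+4 = 14 ballots, Zeta on 5. Lambda wins 14–5.
Tau–Epsilon: Epsilon 10–9.
Tau–Kappa: Kappa 10–9.
Tau vs Zeta: 10 to 9, Tau.
Epsilon vs Kappa: Kappa wins 10–9.
Epsilon vs Zeta: Epsilon is ranked higher on 5+4 = 9 ballots, Zeta on 10. Zeta wins 10–9.
Kappa vs Zeta: Kappa wins 11–8.
No book is unbeaten: Theta loses to Lambda; Lambda loses to Epsilon; Tau loses to Lambda; Epsilon loses to Kappa; Kappa loses to Lambda; Zeta loses to Lambda. In particular Lambda → Kappa → Epsilon → Lambda is a majority cycle — no Condorcet winner exists.

none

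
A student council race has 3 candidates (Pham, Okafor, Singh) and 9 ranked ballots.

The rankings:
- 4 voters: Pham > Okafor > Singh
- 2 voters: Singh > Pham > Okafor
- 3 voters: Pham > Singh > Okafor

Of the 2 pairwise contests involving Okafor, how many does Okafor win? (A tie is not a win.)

Okafor against each rival (9 voters):
Okafor vs Pham: Pham wins 9–0.
Okafor vs Singh: 4 to 5, Singh.
Okafor beats no one; loses to Pham, Singh — 0 pairwise wins.

0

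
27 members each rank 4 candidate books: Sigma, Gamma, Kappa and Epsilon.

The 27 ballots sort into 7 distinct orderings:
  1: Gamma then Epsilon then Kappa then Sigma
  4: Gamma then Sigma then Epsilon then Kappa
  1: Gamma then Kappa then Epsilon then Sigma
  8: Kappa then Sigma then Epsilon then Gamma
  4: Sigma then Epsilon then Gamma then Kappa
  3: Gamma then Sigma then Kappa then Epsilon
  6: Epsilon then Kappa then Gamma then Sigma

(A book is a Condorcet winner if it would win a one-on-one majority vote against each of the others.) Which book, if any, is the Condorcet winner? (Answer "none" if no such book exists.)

none

Check each pair by majority over 27 ballots:
Sigma–Gamma: Gamma 15–12.
Sigma vs Kappa: Kappa, 16–11.
Sigma–Epsilon: Sigma 19–8.
Gamma–Kappa: Kappa 14–13.
Gamma vs Epsilon: Epsilon, 18–9.
Kappa vs Epsilon: Epsilon wins 15–12.
Every book loses at least once (Sigma loses to Gamma; Gamma loses to Kappa; Kappa loses to Epsilon; Epsilon loses to Sigma). The majority relation contains the cycle Sigma > Epsilon > Gamma > Sigma, so there is no Condorcet winner.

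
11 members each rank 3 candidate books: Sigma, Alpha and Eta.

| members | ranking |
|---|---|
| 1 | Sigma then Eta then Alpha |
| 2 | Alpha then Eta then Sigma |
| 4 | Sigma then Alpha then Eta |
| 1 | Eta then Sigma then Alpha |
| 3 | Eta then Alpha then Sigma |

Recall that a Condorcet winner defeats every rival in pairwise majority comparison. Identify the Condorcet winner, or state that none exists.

Pairwise majorities:
Sigma vs Alpha: 1+4+1 = 6 for Sigma, 5 for Alpha — Sigma by 6–5.
Sigma vs Eta: 5 to 6, Eta.
Alpha vs Eta: 2+4 = 6 for Alpha, 5 for Eta — Alpha by 6–5.
Each book drops at least one matchup (Sigma loses to Eta; Alpha loses to Sigma; Eta loses to Alpha); the cycle Sigma > Alpha > Eta > Sigma rules out a Condorcet winner.

none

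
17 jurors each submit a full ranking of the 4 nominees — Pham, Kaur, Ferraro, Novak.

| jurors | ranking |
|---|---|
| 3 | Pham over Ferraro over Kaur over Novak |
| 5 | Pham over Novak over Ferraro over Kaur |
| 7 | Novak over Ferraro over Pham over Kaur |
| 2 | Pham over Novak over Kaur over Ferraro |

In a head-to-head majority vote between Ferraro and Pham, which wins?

Pham

Ballots ranking Ferraro above Pham: 7.
Ballots ranking Pham above Ferraro: 17 − 7 = 10.
Pham wins the head-to-head 10–7.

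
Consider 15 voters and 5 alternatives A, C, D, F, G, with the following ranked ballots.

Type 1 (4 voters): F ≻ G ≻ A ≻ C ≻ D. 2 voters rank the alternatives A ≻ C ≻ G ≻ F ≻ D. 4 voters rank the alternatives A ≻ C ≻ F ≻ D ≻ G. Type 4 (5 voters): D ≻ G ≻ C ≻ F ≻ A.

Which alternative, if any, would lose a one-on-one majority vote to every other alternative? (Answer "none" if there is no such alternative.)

Head-to-head results (15 voters):
A vs C: A wins 10–5.
A vs D: A preferred on 4+2+4 = 10 ballots; A wins 10–5.
A vs F: A is ranked higher on 2+4 = 6 ballots, F on 9. F wins 9–6.
A vs G: 2+4 = 6 for A, 9 for G — G by 9–6.
C–D: C 10–5.
C–F: C 11–4.
C vs G: C preferred on 2+4 = 6 ballots; G wins 9–6.
D vs F: 5 to 10, F.
D–G: D 9–6.
F vs G: F is ranked higher on 4+4 = 8 ballots, G on 7. F wins 8–7.
Each alternative has at least one pairwise win (A beats C; C beats D; D beats G; F beats A; G beats A) — no Condorcet loser.

none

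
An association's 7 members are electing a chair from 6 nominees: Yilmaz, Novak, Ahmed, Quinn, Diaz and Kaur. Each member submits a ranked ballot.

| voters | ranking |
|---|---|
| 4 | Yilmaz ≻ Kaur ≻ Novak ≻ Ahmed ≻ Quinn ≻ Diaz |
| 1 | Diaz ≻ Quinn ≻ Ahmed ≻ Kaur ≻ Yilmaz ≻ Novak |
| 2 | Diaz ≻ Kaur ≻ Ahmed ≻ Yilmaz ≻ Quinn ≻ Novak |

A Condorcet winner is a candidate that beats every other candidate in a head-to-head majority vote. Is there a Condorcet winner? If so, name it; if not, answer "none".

Yilmaz

Head-to-head results (7 voters):
Yilmaz–Novak: Yilmaz 7–0.
Yilmaz vs Ahmed: 4 for Yilmaz, 3 for Ahmed — Yilmaz by 4–3.
Yilmaz–Quinn: Yilmaz 6–1.
Yilmaz vs Diaz: 4 for Yilmaz, 3 for Diaz — Yilmaz by 4–3.
Yilmaz vs Kaur: Yilmaz wins 4–3.
Novak vs Ahmed: 4 to 3, Novak.
Novak vs Quinn: Novak preferred on 4 ballots; Novak wins 4–3.
Novak–Diaz: Novak 4–3.
Novak vs Kaur: Kaur wins 7–0.
Ahmed vs Quinn: 6 to 1, Ahmed.
Ahmed vs Diaz: Ahmed preferred on 4 ballots; Ahmed wins 4–3.
Ahmed vs Kaur: 1 to 6, Kaur.
Quinn vs Diaz: Quinn wins 4–3.
Quinn vs Kaur: Quinn preferred on 1 ballot; Kaur wins 6–1.
Diaz–Kaur: Kaur 4–3.
Yilmaz wins every pairwise contest, so Yilmaz is the Condorcet winner.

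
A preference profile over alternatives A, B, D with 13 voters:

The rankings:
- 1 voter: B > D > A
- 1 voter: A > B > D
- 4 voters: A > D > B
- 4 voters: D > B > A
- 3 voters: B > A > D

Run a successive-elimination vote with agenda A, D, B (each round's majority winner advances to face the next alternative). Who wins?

B

Round 1: A vs D — 8–5, A advances.
Round 2: A vs B — 5–8, B advances.
The agenda winner is B.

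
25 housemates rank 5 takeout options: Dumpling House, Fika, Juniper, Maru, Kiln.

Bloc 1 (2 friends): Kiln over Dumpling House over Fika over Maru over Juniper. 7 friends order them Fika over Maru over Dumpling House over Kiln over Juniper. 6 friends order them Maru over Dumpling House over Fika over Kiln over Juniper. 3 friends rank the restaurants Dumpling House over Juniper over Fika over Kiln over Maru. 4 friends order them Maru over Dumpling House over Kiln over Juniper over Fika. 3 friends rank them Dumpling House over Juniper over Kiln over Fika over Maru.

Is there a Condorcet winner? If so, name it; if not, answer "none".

Check each pair by majority over 25 ballots:
Dumpling House vs Fika: 18 to 7, Dumpling House.
Dumpling House vs Juniper: 25 to 0, Dumpling House.
Dumpling House vs Maru: 8 to 17, Maru.
Dumpling House vs Kiln: Dumpling House preferred on 7+6+3+4+3 = 23 ballots; Dumpling House wins 23–2.
Fika vs Juniper: Fika is ranked higher on 2+7+6 = 15 ballots, Juniper on 10. Fika wins 15–10.
Fika vs Maru: Fika is ranked higher on 2+7+3+3 = 15 ballots, Maru on 10. Fika wins 15–10.
Fika vs Kiln: 7+6+3 = 16 for Fika, 9 for Kiln — Fika by 16–9.
Juniper vs Maru: Juniper is ranked higher on 3+3 = 6 ballots, Maru on 19. Maru wins 19–6.
Juniper vs Kiln: Juniper preferred on 3+3 = 6 ballots; Kiln wins 19–6.
Maru vs Kiln: 17 to 8, Maru.
Each restaurant drops at least one matchup (Dumpling House loses to Maru; Fika loses to Dumpling House; Juniper loses to Dumpling House; Maru loses to Fika; Kiln loses to Dumpling House); the cycle Dumpling House > Fika > Maru > Dumpling House rules out a Condorcet winner.

none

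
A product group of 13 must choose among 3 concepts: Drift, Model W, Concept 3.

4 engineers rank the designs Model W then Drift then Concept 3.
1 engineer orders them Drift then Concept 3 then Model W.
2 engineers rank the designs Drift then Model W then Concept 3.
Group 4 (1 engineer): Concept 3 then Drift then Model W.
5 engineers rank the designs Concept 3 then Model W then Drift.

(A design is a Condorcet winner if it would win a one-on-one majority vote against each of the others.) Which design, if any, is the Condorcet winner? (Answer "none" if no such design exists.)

Pairwise majorities:
Drift vs Model W: Drift preferred on 1+2+1 = 4 ballots; Model W wins 9–4.
Drift vs Concept 3: 4+1+2 = 7 for Drift, 6 for Concept 3 — Drift by 7–6.
Model W vs Concept 3: Model W is ranked higher on 4+2 = 6 ballots, Concept 3 on 7. Concept 3 wins 7–6.
Every design loses at least once (Drift loses to Model W; Model W loses to Concept 3; Concept 3 loses to Drift). The majority relation contains the cycle Drift → Concept 3 → Model W → Drift, so there is no Condorcet winner.

none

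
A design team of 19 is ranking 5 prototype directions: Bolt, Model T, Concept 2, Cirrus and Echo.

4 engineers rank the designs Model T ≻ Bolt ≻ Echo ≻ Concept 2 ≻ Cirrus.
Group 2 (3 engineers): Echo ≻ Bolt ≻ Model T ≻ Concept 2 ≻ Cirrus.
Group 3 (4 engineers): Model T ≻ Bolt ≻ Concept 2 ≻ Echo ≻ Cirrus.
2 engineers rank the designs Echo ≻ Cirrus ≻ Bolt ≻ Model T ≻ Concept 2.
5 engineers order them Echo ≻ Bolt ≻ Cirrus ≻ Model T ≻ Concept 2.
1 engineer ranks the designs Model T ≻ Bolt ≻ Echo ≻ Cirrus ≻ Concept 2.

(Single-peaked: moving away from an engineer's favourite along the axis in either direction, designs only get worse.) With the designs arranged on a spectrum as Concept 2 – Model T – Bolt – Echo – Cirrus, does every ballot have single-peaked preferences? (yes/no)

yes

Axis positions: Concept 2=1, Model T=2, Bolt=3, Echo=4, Cirrus=5.
Group 1 (peak Model T at position 2): ranking walks positions 2-3-4-1-5, expanding outward from the peak — single-peaked.
Group 2 (peak Echo at position 4): ranking walks positions 4-3-2-1-5, expanding outward from the peak — single-peaked.
Group 3 (peak Model T at position 2): ranking walks positions 2-3-1-4-5, expanding outward from the peak — single-peaked.
Group 4 (peak Echo at position 4): ranking walks positions 4-5-3-2-1, expanding outward from the peak — single-peaked.
Group 5 (peak Echo at position 4): ranking walks positions 4-3-5-2-1, expanding outward from the peak — single-peaked.
Group 6 (peak Model T at position 2): ranking walks positions 2-3-4-5-1, expanding outward from the peak — single-peaked.
Every ranking is single-peaked on this axis.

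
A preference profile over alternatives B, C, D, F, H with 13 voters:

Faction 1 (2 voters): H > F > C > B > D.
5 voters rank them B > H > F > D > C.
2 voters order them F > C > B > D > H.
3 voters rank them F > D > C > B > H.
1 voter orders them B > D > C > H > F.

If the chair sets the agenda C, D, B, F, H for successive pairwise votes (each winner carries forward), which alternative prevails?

Round 1: C vs D — 4–9, D advances.
Round 2: D vs B — 3–10, B advances.
Round 3: B vs F — 6–7, F advances.
Round 4: F vs H — 5–8, H advances.
The agenda winner is H.

H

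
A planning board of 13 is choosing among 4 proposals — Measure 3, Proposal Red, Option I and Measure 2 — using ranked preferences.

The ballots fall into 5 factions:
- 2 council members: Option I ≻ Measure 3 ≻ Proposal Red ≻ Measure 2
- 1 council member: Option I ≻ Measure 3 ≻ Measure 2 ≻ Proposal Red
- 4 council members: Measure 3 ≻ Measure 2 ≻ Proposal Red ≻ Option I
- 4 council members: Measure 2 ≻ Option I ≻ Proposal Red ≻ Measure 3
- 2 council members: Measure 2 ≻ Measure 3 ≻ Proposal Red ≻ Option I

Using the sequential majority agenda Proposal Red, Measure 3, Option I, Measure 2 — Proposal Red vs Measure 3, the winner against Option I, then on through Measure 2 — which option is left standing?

Round 1: Proposal Red vs Measure 3 — 4–9, Measure 3 advances.
Round 2: Measure 3 vs Option I — 6–7, Option I advances.
Round 3: Option I vs Measure 2 — 3–10, Measure 2 advances.
Measure 2 survives the agenda.

Measure 2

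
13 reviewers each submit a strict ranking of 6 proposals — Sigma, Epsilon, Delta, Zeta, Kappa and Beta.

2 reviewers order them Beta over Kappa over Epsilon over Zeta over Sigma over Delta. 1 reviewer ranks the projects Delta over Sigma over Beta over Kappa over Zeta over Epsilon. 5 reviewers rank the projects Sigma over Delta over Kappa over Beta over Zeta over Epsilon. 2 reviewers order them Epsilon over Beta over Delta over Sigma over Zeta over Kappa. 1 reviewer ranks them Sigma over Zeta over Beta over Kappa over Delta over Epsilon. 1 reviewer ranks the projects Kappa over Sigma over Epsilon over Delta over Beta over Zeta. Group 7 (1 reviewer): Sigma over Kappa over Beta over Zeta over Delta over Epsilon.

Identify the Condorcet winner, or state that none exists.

Head-to-head results (13 reviewers):
Sigma vs Epsilon: Sigma, 9–4.
Sigma vs Delta: 10 to 3, Sigma.
Sigma vs Zeta: Sigma, 11–2.
Sigma vs Kappa: 10 to 3, Sigma.
Sigma vs Beta: Sigma wins 9–4.
Epsilon vs Delta: Delta wins 8–5.
Epsilon–Zeta: Zeta 8–5.
Epsilon vs Kappa: Kappa wins 11–2.
Epsilon vs Beta: Beta wins 10–3.
Delta vs Zeta: Delta, 9–4.
Delta–Kappa: Delta 8–5.
Delta vs Beta: Delta preferred on 1+5+1 = 7 ballots; Delta wins 7–6.
Zeta vs Kappa: Kappa wins 10–3.
Zeta vs Beta: Zeta preferred on 1 ballot; Beta wins 12–1.
Kappa vs Beta: Kappa wins 7–6.
Only Sigma has no losses; Sigma is the Condorcet winner.

Sigma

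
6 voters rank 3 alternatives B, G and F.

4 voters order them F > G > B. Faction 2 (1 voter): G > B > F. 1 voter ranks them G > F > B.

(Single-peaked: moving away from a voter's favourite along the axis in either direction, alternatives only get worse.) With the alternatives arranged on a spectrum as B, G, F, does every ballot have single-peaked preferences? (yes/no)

yes

Axis positions: B=1, G=2, F=3.
Faction 1 (peak F at position 3): ranking walks positions 3-2-1, expanding outward from the peak — single-peaked.
Faction 2 (peak G at position 2): ranking walks positions 2-1-3, expanding outward from the peak — single-peaked.
Faction 3 (peak G at position 2): ranking walks positions 2-3-1, expanding outward from the peak — single-peaked.
Every ranking is single-peaked on this axis.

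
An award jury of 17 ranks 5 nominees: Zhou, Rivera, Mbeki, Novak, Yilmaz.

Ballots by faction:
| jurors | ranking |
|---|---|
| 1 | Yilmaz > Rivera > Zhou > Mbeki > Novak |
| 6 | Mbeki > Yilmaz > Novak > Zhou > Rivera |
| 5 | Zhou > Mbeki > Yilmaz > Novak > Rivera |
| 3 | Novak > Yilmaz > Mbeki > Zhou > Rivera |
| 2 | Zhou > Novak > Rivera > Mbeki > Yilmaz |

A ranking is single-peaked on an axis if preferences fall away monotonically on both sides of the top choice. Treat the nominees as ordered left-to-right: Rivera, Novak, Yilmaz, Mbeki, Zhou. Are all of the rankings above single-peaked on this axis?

Axis positions: Rivera=1, Novak=2, Yilmaz=3, Mbeki=4, Zhou=5.
Faction 1: ranking walks positions 3-1-5-4-2; Rivera is ranked above Novak even though Novak lies between Rivera and the peak Yilmaz on the axis — preferences dip and rise again. Not single-peaked.
Faction 2 (peak Mbeki at position 4): ranking walks positions 4-3-2-5-1, expanding outward from the peak — single-peaked.
Faction 3 (peak Zhou at position 5): ranking walks positions 5-4-3-2-1, expanding outward from the peak — single-peaked.
Faction 4 (peak Novak at position 2): ranking walks positions 2-3-4-5-1, expanding outward from the peak — single-peaked.
Faction 5: ranking walks positions 5-2-1-4-3; Novak is ranked above Mbeki even though Mbeki lies between Novak and the peak Zhou on the axis — preferences dip and rise again. Not single-peaked.
Faction 1 violates single-peakedness, so the profile is not single-peaked on this axis.

no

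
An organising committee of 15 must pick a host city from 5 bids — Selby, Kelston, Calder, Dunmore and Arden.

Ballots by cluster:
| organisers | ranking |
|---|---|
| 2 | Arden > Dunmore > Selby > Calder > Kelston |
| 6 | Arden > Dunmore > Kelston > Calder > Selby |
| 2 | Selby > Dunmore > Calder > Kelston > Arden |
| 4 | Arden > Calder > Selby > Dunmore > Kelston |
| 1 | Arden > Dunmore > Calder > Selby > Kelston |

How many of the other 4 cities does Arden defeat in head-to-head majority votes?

Arden against each rival (15 organisers):
Arden vs Selby: 13 to 2, Arden.
Arden vs Kelston: Arden preferred on 2+6+4+1 = 13 ballots; Arden wins 13–2.
Arden vs Calder: 13 to 2, Arden.
Arden vs Dunmore: 13 to 2, Arden.
Arden beats Selby, Kelston, Calder, Dunmore — 4 pairwise wins.

4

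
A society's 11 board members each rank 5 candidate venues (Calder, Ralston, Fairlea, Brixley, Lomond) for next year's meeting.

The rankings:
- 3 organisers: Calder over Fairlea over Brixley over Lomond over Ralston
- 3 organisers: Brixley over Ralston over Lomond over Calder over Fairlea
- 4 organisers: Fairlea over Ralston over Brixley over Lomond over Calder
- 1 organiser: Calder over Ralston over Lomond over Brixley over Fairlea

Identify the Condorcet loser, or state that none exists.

Pairwise majorities:
Calder vs Ralston: Ralston wins 7–4.
Calder–Fairlea: Calder 7–4.
Calder–Brixley: Brixley 7–4.
Calder vs Lomond: 4 to 7, Lomond.
Ralston vs Fairlea: 3+1 = 4 for Ralston, 7 for Fairlea — Fairlea by 7–4.
Ralston vs Brixley: Brixley, 6–5.
Ralston–Lomond: Ralston 8–3.
Fairlea vs Brixley: Fairlea preferred on 3+4 = 7 ballots; Fairlea wins 7–4.
Fairlea–Lomond: Fairlea 7–4.
Brixley vs Lomond: Brixley wins 10–1.
Each city has at least one pairwise win (Calder beats Fairlea; Ralston beats Calder; Fairlea beats Ralston; Brixley beats Calder; Lomond beats Calder) — no Condorcet loser.

none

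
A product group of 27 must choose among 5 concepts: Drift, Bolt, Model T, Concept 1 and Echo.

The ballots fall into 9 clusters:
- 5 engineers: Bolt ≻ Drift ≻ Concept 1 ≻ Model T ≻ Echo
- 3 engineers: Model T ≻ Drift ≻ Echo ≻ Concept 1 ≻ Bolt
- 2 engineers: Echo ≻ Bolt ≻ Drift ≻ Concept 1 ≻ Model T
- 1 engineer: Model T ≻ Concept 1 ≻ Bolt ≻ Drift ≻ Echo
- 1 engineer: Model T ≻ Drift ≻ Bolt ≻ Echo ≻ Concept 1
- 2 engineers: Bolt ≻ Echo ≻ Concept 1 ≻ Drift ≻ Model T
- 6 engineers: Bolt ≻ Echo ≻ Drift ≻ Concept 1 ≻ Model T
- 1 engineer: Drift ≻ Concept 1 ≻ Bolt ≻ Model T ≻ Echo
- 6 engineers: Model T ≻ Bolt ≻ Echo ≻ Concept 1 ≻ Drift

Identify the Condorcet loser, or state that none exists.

Head-to-head results (27 engineers):
Drift vs Bolt: 5 to 22, Bolt.
Drift vs Model T: 5+2+2+6+1 = 16 for Drift, 11 for Model T — Drift by 16–11.
Drift vs Concept 1: Drift, 18–9.
Drift vs Echo: Echo, 16–11.
Bolt vs Model T: Bolt, 16–11.
Bolt vs Concept 1: Bolt, 22–5.
Bolt vs Echo: Bolt, 22–5.
Model T–Concept 1: Concept 1 16–11.
Model T vs Echo: Model T preferred on 5+3+1+1+1+6 = 17 ballots; Model T wins 17–10.
Concept 1 vs Echo: Concept 1 is ranked higher on 5+1+1 = 7 ballots, Echo on 20. Echo wins 20–7.
Each design has at least one pairwise win (Drift beats Model T; Bolt beats Drift; Model T beats Echo; Concept 1 beats Model T; Echo beats Drift) — no Condorcet loser.

none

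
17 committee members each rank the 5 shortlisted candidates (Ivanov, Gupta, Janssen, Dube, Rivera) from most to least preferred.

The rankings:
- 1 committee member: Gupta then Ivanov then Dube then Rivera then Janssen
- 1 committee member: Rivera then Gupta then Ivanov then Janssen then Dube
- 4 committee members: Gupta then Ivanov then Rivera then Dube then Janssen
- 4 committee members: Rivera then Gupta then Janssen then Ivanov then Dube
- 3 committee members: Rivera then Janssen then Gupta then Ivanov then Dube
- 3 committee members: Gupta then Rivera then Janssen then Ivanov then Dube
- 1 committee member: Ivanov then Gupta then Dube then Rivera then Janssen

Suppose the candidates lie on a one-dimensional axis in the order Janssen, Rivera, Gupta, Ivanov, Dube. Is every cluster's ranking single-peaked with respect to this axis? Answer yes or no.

Axis positions: Janssen=1, Rivera=2, Gupta=3, Ivanov=4, Dube=5.
Cluster 1 (peak Gupta at position 3): ranking walks positions 3-4-5-2-1, expanding outward from the peak — single-peaked.
Cluster 2 (peak Rivera at position 2): ranking walks positions 2-3-4-1-5, expanding outward from the peak — single-peaked.
Cluster 3 (peak Gupta at position 3): ranking walks positions 3-4-2-5-1, expanding outward from the peak — single-peaked.
Cluster 4 (peak Rivera at position 2): ranking walks positions 2-3-1-4-5, expanding outward from the peak — single-peaked.
Cluster 5 (peak Rivera at position 2): ranking walks positions 2-1-3-4-5, expanding outward from the peak — single-peaked.
Cluster 6 (peak Gupta at position 3): ranking walks positions 3-2-1-4-5, expanding outward from the peak — single-peaked.
Cluster 7 (peak Ivanov at position 4): ranking walks positions 4-3-5-2-1, expanding outward from the peak — single-peaked.
Every ranking is single-peaked on this axis.

yes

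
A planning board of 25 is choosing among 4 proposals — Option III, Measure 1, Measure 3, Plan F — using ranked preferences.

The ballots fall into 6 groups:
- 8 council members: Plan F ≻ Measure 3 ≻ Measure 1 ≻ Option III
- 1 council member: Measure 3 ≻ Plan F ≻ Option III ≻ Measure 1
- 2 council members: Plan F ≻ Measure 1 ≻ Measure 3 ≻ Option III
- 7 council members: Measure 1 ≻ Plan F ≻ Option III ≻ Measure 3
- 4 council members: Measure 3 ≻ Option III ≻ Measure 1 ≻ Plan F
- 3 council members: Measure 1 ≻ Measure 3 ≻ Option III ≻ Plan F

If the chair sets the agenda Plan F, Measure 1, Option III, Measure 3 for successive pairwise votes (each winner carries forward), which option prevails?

Round 1: Plan F vs Measure 1 — 11–14, Measure 1 advances.
Round 2: Measure 1 vs Option III — 20–5, Measure 1 advances.
Round 3: Measure 1 vs Measure 3 — 12–13, Measure 3 advances.
The agenda winner is Measure 3.

Measure 3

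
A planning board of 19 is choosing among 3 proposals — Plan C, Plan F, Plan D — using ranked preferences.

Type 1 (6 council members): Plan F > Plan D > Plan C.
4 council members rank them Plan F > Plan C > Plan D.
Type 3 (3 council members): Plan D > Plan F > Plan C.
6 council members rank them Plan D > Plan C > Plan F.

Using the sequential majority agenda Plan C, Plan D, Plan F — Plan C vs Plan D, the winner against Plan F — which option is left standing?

Round 1: Plan C vs Plan D — 4–15, Plan D advances.
Round 2: Plan D vs Plan F — 9–10, Plan F advances.
Plan F survives the agenda.

Plan F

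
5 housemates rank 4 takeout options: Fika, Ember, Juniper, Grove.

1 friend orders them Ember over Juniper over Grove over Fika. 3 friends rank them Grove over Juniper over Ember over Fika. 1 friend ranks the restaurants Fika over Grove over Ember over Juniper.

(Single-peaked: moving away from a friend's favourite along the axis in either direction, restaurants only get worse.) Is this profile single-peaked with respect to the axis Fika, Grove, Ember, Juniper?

no

Axis positions: Fika=1, Grove=2, Ember=3, Juniper=4.
Faction 1 (peak Ember at position 3): ranking walks positions 3-4-2-1, expanding outward from the peak — single-peaked.
Faction 2: ranking walks positions 2-4-3-1; Juniper is ranked above Ember even though Ember lies between Juniper and the peak Grove on the axis — preferences dip and rise again. Not single-peaked.
Faction 3 (peak Fika at position 1): ranking walks positions 1-2-3-4, expanding outward from the peak — single-peaked.
Faction 2 violates single-peakedness, so the profile is not single-peaked on this axis.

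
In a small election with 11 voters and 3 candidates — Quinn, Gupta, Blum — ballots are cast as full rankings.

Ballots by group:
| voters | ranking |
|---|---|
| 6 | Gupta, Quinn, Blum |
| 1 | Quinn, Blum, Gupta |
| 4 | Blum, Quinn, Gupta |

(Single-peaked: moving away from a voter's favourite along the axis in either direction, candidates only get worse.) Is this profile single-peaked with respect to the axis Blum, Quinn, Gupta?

yes

Axis positions: Blum=1, Quinn=2, Gupta=3.
Group 1 (peak Gupta at position 3): ranking walks positions 3-2-1, expanding outward from the peak — single-peaked.
Group 2 (peak Quinn at position 2): ranking walks positions 2-1-3, expanding outward from the peak — single-peaked.
Group 3 (peak Blum at position 1): ranking walks positions 1-2-3, expanding outward from the peak — single-peaked.
Every ranking is single-peaked on this axis.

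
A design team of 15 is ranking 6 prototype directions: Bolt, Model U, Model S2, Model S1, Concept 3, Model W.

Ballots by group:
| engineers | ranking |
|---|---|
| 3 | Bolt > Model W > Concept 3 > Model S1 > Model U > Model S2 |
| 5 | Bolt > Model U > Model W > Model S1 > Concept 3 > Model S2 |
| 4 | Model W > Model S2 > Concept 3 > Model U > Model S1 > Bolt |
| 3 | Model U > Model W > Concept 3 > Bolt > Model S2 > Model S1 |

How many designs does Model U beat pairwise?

4

Model U against each rival (15 engineers):
Model U vs Bolt: 7 to 8, Bolt.
Model U vs Model S2: Model U preferred on 3+5+3 = 11 ballots; Model U wins 11–4.
Model U vs Model S1: Model U is ranked higher on 5+4+3 = 12 ballots, Model S1 on 3. Model U wins 12–3.
Model U vs Concept 3: 8 to 7, Model U.
Model U–Model W: Model U 8–7.
Model U beats Model S2, Model S1, Concept 3, Model W; loses to Bolt — 4 pairwise wins.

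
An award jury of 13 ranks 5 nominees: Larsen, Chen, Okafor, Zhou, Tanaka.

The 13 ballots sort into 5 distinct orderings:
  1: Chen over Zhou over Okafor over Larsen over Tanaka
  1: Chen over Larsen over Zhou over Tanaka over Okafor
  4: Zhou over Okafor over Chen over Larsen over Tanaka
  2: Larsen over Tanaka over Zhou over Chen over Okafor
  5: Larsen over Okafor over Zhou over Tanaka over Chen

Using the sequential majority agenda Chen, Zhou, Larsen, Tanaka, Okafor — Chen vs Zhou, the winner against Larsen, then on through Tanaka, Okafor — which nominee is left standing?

Round 1: Chen vs Zhou — 2–11, Zhou advances.
Round 2: Zhou vs Larsen — 5–8, Larsen advances.
Round 3: Larsen vs Tanaka — 13–0, Larsen advances.
Round 4: Larsen vs Okafor — 8–5, Larsen advances.
Larsen survives the agenda.

Larsen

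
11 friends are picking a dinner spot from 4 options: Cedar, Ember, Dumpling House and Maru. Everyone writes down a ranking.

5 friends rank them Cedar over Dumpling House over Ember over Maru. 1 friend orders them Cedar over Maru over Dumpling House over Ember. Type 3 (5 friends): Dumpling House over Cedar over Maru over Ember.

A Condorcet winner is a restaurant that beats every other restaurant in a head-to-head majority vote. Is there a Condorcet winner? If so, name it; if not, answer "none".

Check each pair by majority over 11 ballots:
Cedar–Ember: Cedar 11–0.
Cedar vs Dumpling House: Cedar, 6–5.
Cedar vs Maru: Cedar, 11–0.
Ember–Dumpling House: Dumpling House 11–0.
Ember–Maru: Maru 6–5.
Dumpling House vs Maru: Dumpling House, 10–1.
Only Cedar has no losses; Cedar is the Condorcet winner.

Cedar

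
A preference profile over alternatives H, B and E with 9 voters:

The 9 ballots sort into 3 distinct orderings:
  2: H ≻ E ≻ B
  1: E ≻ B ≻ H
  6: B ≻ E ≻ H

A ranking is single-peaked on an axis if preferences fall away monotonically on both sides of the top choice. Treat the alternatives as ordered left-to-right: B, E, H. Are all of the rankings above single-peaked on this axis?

yes

Axis positions: B=1, E=2, H=3.
Group 1 (peak H at position 3): ranking walks positions 3-2-1, expanding outward from the peak — single-peaked.
Group 2 (peak E at position 2): ranking walks positions 2-1-3, expanding outward from the peak — single-peaked.
Group 3 (peak B at position 1): ranking walks positions 1-2-3, expanding outward from the peak — single-peaked.
Every ranking is single-peaked on this axis.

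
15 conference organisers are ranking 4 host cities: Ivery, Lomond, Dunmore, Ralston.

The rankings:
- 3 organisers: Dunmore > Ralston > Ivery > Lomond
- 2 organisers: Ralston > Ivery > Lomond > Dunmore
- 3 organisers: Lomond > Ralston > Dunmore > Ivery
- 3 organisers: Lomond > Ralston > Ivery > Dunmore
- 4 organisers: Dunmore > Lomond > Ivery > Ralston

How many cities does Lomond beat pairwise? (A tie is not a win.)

Lomond against each rival (15 organisers):
Lomond vs Ivery: Lomond preferred on 3+3+4 = 10 ballots; Lomond wins 10–5.
Lomond vs Dunmore: Lomond is ranked higher on 2+3+3 = 8 ballots, Dunmore on 7. Lomond wins 8–7.
Lomond vs Ralston: Lomond is ranked higher on 3+3+4 = 10 ballots, Ralston on 5. Lomond wins 10–5.
Lomond beats Ivery, Dunmore, Ralston — 3 pairwise wins.

3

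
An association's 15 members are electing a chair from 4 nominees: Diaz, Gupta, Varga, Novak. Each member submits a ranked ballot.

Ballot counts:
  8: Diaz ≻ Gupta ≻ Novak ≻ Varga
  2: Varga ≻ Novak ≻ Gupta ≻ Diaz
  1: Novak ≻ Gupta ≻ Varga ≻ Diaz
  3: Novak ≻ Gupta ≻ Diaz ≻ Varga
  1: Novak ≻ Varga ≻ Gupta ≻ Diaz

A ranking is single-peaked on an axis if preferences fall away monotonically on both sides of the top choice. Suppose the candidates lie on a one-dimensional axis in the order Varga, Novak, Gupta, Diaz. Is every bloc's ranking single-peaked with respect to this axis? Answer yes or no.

yes

Axis positions: Varga=1, Novak=2, Gupta=3, Diaz=4.
Bloc 1 (peak Diaz at position 4): ranking walks positions 4-3-2-1, expanding outward from the peak — single-peaked.
Bloc 2 (peak Varga at position 1): ranking walks positions 1-2-3-4, expanding outward from the peak — single-peaked.
Bloc 3 (peak Novak at position 2): ranking walks positions 2-3-1-4, expanding outward from the peak — single-peaked.
Bloc 4 (peak Novak at position 2): ranking walks positions 2-3-4-1, expanding outward from the peak — single-peaked.
Bloc 5 (peak Novak at position 2): ranking walks positions 2-1-3-4, expanding outward from the peak — single-peaked.
Every ranking is single-peaked on this axis.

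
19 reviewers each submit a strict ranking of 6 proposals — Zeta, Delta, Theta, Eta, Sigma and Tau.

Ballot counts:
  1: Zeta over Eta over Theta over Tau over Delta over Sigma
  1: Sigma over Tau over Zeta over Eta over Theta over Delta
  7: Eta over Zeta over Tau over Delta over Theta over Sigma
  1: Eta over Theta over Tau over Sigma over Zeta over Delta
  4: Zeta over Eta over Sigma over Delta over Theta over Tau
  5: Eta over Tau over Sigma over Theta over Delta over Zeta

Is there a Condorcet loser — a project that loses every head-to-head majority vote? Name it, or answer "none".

Head-to-head results (19 reviewers):
Zeta vs Delta: Zeta preferred on 1+1+7+1+4 = 14 ballots; Zeta wins 14–5.
Zeta vs Theta: 13 to 6, Zeta.
Zeta–Eta: Eta 13–6.
Zeta vs Sigma: Zeta, 12–7.
Zeta vs Tau: 1+7+4 = 12 for Zeta, 7 for Tau — Zeta by 12–7.
Delta–Theta: Delta 11–8.
Delta vs Eta: Eta wins 19–0.
Delta vs Sigma: Sigma wins 11–8.
Delta vs Tau: Delta is ranked higher on 4 ballots, Tau on 15. Tau wins 15–4.
Theta vs Eta: Eta wins 19–0.
Theta vs Sigma: Sigma wins 10–9.
Theta–Tau: Tau 13–6.
Eta vs Sigma: 1+7+1+4+5 = 18 for Eta, 1 for Sigma — Eta by 18–1.
Eta vs Tau: Eta wins 18–1.
Sigma vs Tau: Tau wins 14–5.
Theta is beaten in every head-to-head and is the Condorcet loser.

Theta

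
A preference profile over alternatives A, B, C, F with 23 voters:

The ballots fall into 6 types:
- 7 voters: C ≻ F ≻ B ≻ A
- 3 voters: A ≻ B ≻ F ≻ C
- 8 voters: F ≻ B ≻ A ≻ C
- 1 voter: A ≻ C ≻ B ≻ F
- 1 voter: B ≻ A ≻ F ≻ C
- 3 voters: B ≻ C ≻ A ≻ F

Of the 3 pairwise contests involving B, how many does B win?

B against each rival (23 voters):
B vs A: B, 19–4.
B vs C: B preferred on 3+8+1+3 = 15 ballots; B wins 15–8.
B vs F: B preferred on 3+1+1+3 = 8 ballots; F wins 15–8.
B beats A, C; loses to F — 2 pairwise wins.

2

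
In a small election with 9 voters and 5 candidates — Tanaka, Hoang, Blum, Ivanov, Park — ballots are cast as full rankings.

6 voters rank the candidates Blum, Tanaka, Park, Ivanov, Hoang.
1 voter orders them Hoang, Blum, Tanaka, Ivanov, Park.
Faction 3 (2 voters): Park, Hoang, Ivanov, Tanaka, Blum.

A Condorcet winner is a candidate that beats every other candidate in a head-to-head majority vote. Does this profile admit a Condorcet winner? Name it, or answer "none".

Pairwise majorities:
Tanaka vs Hoang: Tanaka wins 6–3.
Tanaka–Blum: Blum 7–2.
Tanaka vs Ivanov: Tanaka wins 7–2.
Tanaka vs Park: Tanaka, 7–2.
Hoang vs Blum: Blum wins 6–3.
Hoang–Ivanov: Ivanov 6–3.
Hoang–Park: Park 8–1.
Blum vs Ivanov: Blum, 7–2.
Blum vs Park: Blum wins 7–2.
Ivanov vs Park: Park wins 8–1.
Blum defeats every rival head-to-head and is the Condorcet winner.

Blum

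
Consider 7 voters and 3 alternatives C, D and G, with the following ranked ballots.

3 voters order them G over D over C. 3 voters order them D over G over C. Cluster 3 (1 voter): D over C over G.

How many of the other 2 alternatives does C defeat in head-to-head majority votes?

0

C against each rival (7 voters):
C–D: D 7–0.
C–G: G 6–1.
C beats no one; loses to D, G — 0 pairwise wins.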